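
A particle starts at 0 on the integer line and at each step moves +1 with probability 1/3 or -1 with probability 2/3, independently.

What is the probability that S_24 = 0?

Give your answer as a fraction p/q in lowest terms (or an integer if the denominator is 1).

Answer: 11076222976/282429536481

Derivation:
To be at 0 after 24 steps: need exactly 12 steps of +1 and 12 of -1.
Number of such sequences: C(24,12) = 2704156
Each has probability (1/3)^12 · (2/3)^12 = 4096/282429536481
P = 2704156 · 4096/282429536481 = 11076222976/282429536481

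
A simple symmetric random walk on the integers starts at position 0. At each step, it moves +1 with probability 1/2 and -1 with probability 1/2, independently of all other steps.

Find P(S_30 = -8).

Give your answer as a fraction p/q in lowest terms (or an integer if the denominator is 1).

Answer: 13656825/268435456

Derivation:
To reach position -8 after 30 steps: need 11 steps of +1 and 19 of -1.
Favorable paths: C(30,11) = 54627300
Total paths: 2^30 = 1073741824
P = 54627300/1073741824 = 13656825/268435456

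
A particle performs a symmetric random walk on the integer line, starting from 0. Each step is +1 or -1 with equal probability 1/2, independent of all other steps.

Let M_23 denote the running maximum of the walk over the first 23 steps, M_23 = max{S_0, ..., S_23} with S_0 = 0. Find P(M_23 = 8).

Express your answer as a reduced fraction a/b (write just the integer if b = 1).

Let M_23 = max(S_0,...,S_23). Use the reflection principle: for j ≥ 1, #{paths with M_23 ≥ j} = #{S_23 ≥ j} + #{S_23 ≥ j+1}.
By reflection, #{M_23 ≥ 8} = #{S_23 ≥ 8} + #{S_23 ≥ 9} = 390656 + 390656 = 781312.
#{M_23 ≥ 9} = #{S_23 ≥ 9} + #{S_23 ≥ 10} = 390656 + 145499 = 536155.
#{M_23 = 8} = 781312 - 536155 = 245157.
P(M_23 = 8) = 245157/8388608 = 245157/8388608

Answer: 245157/8388608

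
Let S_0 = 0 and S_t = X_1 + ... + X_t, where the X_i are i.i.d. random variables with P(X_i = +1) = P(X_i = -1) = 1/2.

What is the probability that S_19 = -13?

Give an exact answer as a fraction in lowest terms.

Answer: 969/524288

Derivation:
To reach position -13 after 19 steps: need 3 steps of +1 and 16 of -1.
Favorable paths: C(19,3) = 969
Total paths: 2^19 = 524288
P = 969/524288 = 969/524288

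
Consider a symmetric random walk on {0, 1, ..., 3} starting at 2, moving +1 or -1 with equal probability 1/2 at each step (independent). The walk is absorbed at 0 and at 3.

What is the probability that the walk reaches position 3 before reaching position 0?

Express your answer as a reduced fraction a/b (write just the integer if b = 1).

Symmetric walk (p = 1/2): the harmonic-function argument gives P(hit 3 before 0 | start at 2) = a/N.
P = 2/3 = 2/3

Answer: 2/3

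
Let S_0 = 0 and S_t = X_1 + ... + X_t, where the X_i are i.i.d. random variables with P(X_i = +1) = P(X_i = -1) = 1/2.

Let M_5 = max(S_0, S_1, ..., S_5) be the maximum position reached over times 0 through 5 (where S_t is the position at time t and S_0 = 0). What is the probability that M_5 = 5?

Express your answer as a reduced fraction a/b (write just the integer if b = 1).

Answer: 1/32

Derivation:
Let M_5 = max(S_0,...,S_5). Use the reflection principle: for j ≥ 1, #{paths with M_5 ≥ j} = #{S_5 ≥ j} + #{S_5 ≥ j+1}.
By reflection, #{M_5 ≥ 5} = #{S_5 ≥ 5} + #{S_5 ≥ 6} = 1 + 0 = 1.
#{M_5 ≥ 6} = #{S_5 ≥ 6} + #{S_5 ≥ 7} = 0 + 0 = 0.
#{M_5 = 5} = 1 - 0 = 1.
P(M_5 = 5) = 1/32 = 1/32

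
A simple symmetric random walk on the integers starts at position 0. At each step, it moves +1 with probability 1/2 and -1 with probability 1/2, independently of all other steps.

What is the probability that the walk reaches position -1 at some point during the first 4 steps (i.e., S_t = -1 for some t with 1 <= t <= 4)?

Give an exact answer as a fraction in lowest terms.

Count via complement. Let g(t,s) = #length-t paths at position s with S_1..S_t all ≠ -1.
g(t,s) = g(t-1,s-1) + g(t-1,s+1) for s ≠ -1; g(t,-1) = 0.
t=0: g(0,0)=1
t=1: g(1,1)=1
t=2: g(2,0)=1 g(2,2)=1
t=3: g(3,1)=2 g(3,3)=1
t=4: g(4,0)=2 g(4,2)=3 g(4,4)=1
Paths never hitting -1: Σ_s g(4,s) = 6
Paths hitting -1: 2^4 - 6 = 10
P = 10/16 = 5/8

Answer: 5/8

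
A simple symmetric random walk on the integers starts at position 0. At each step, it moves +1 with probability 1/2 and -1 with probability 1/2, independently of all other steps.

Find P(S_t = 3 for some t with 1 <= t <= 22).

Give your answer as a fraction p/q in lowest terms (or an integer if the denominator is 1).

Answer: 548895/1048576

Derivation:
Count via complement. Let g(t,s) = #length-t paths at position s with S_1..S_t all ≠ 3.
g(t,s) = g(t-1,s-1) + g(t-1,s+1) for s ≠ 3; g(t,3) = 0.
t=0: g(0,0)=1
t=1: g(1,-1)=1 g(1,1)=1
t=2: g(2,-2)=1 g(2,0)=2 g(2,2)=1
t=3: g(3,-3)=1 g(3,-1)=3 g(3,1)=3
t=4: g(4,-4)=1 g(4,-2)=4 g(4,0)=6 g(4,2)=3
t=5: g(5,-5)=1 g(5,-3)=5 g(5,-1)=10 g(5,1)=9
t=6: g(6,-6)=1 g(6,-4)=6 g(6,-2)=15 g(6,0)=19 g(6,2)=9
t=7: g(7,-7)=1 g(7,-5)=7 g(7,-3)=21 g(7,-1)=34 g(7,1)=28
t=8: g(8,-8)=1 g(8,-6)=8 g(8,-4)=28 g(8,-2)=55 g(8,0)=62 g(8,2)=28
t=9: g(9,-9)=1 g(9,-7)=9 g(9,-5)=36 g(9,-3)=83 g(9,-1)=117 g(9,1)=90
t=10: g(10,-10)=1 g(10,-8)=10 g(10,-6)=45 g(10,-4)=119 g(10,-2)=200 g(10,0)=207 g(10,2)=90
t=11: g(11,-11)=1 g(11,-9)=11 g(11,-7)=55 g(11,-5)=164 g(11,-3)=319 g(11,-1)=407 g(11,1)=297
t=12: g(12,-12)=1 g(12,-10)=12 g(12,-8)=66 g(12,-6)=219 g(12,-4)=483 g(12,-2)=726 g(12,0)=704 g(12,2)=297
t=13: g(13,-13)=1 g(13,-11)=13 g(13,-9)=78 g(13,-7)=285 g(13,-5)=702 g(13,-3)=1209 g(13,-1)=1430 g(13,1)=1001
t=14: g(14,-14)=1 g(14,-12)=14 g(14,-10)=91 g(14,-8)=363 g(14,-6)=987 g(14,-4)=1911 g(14,-2)=2639 g(14,0)=2431 g(14,2)=1001
t=15: g(15,-15)=1 g(15,-13)=15 g(15,-11)=105 g(15,-9)=454 g(15,-7)=1350 g(15,-5)=2898 g(15,-3)=4550 g(15,-1)=5070 g(15,1)=3432
t=16: g(16,-16)=1 g(16,-14)=16 g(16,-12)=120 g(16,-10)=559 g(16,-8)=1804 g(16,-6)=4248 g(16,-4)=7448 g(16,-2)=9620 g(16,0)=8502 g(16,2)=3432
t=17: g(17,-17)=1 g(17,-15)=17 g(17,-13)=136 g(17,-11)=679 g(17,-9)=2363 g(17,-7)=6052 g(17,-5)=11696 g(17,-3)=17068 g(17,-1)=18122 g(17,1)=11934
t=18: g(18,-18)=1 g(18,-16)=18 g(18,-14)=153 g(18,-12)=815 g(18,-10)=3042 g(18,-8)=8415 g(18,-6)=17748 g(18,-4)=28764 g(18,-2)=35190 g(18,0)=30056 g(18,2)=11934
t=19: g(19,-19)=1 g(19,-17)=19 g(19,-15)=171 g(19,-13)=968 g(19,-11)=3857 g(19,-9)=11457 g(19,-7)=26163 g(19,-5)=46512 g(19,-3)=63954 g(19,-1)=65246 g(19,1)=41990
t=20: g(20,-20)=1 g(20,-18)=20 g(20,-16)=190 g(20,-14)=1139 g(20,-12)=4825 g(20,-10)=15314 g(20,-8)=37620 g(20,-6)=72675 g(20,-4)=110466 g(20,-2)=129200 g(20,0)=107236 g(20,2)=41990
t=21: g(21,-21)=1 g(21,-19)=21 g(21,-17)=210 g(21,-15)=1329 g(21,-13)=5964 g(21,-11)=20139 g(21,-9)=52934 g(21,-7)=110295 g(21,-5)=183141 g(21,-3)=239666 g(21,-1)=236436 g(21,1)=149226
t=22: g(22,-22)=1 g(22,-20)=22 g(22,-18)=231 g(22,-16)=1539 g(22,-14)=7293 g(22,-12)=26103 g(22,-10)=73073 g(22,-8)=163229 g(22,-6)=293436 g(22,-4)=422807 g(22,-2)=476102 g(22,0)=385662 g(22,2)=149226
Paths never hitting 3: Σ_s g(22,s) = 1998724
Paths hitting 3: 2^22 - 1998724 = 2195580
P = 2195580/4194304 = 548895/1048576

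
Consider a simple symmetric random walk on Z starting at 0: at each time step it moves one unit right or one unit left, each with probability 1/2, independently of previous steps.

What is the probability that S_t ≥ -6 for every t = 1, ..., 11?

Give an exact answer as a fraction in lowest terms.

Let f(t,s) = #length-t paths at position s with S_1..S_t all ≥ -6.
f(t,s) = f(t-1,s-1) + f(t-1,s+1) for s ≥ -6; f(t,s) = 0 for s < -6.
t=0: f(0,0)=1
t=1: f(1,-1)=1 f(1,1)=1
t=2: f(2,-2)=1 f(2,0)=2 f(2,2)=1
t=3: f(3,-3)=1 f(3,-1)=3 f(3,1)=3 f(3,3)=1
t=4: f(4,-4)=1 f(4,-2)=4 f(4,0)=6 f(4,2)=4 f(4,4)=1
t=5: f(5,-5)=1 f(5,-3)=5 f(5,-1)=10 f(5,1)=10 f(5,3)=5 f(5,5)=1
t=6: f(6,-6)=1 f(6,-4)=6 f(6,-2)=15 f(6,0)=20 f(6,2)=15 f(6,4)=6 f(6,6)=1
t=7: f(7,-5)=7 f(7,-3)=21 f(7,-1)=35 f(7,1)=35 f(7,3)=21 f(7,5)=7 f(7,7)=1
t=8: f(8,-6)=7 f(8,-4)=28 f(8,-2)=56 f(8,0)=70 f(8,2)=56 f(8,4)=28 f(8,6)=8 f(8,8)=1
t=9: f(9,-5)=35 f(9,-3)=84 f(9,-1)=126 f(9,1)=126 f(9,3)=84 f(9,5)=36 f(9,7)=9 f(9,9)=1
t=10: f(10,-6)=35 f(10,-4)=119 f(10,-2)=210 f(10,0)=252 f(10,2)=210 f(10,4)=120 f(10,6)=45 f(10,8)=10 f(10,10)=1
t=11: f(11,-5)=154 f(11,-3)=329 f(11,-1)=462 f(11,1)=462 f(11,3)=330 f(11,5)=165 f(11,7)=55 f(11,9)=11 f(11,11)=1
Σ_s f(11,s) = 1969
P = 1969/2048 = 1969/2048

Answer: 1969/2048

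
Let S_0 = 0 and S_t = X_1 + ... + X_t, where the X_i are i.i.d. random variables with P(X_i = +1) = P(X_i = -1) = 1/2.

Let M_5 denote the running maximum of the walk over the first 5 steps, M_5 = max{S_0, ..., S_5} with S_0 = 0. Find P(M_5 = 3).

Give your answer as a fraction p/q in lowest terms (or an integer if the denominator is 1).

Answer: 5/32

Derivation:
Let M_5 = max(S_0,...,S_5). Use the reflection principle: for j ≥ 1, #{paths with M_5 ≥ j} = #{S_5 ≥ j} + #{S_5 ≥ j+1}.
By reflection, #{M_5 ≥ 3} = #{S_5 ≥ 3} + #{S_5 ≥ 4} = 6 + 1 = 7.
#{M_5 ≥ 4} = #{S_5 ≥ 4} + #{S_5 ≥ 5} = 1 + 1 = 2.
#{M_5 = 3} = 7 - 2 = 5.
P(M_5 = 3) = 5/32 = 5/32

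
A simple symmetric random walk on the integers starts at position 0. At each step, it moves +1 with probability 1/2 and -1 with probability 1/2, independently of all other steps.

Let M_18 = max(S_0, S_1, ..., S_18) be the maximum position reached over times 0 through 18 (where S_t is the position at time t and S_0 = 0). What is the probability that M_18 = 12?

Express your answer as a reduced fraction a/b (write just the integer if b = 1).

Let M_18 = max(S_0,...,S_18). Use the reflection principle: for j ≥ 1, #{paths with M_18 ≥ j} = #{S_18 ≥ j} + #{S_18 ≥ j+1}.
By reflection, #{M_18 ≥ 12} = #{S_18 ≥ 12} + #{S_18 ≥ 13} = 988 + 172 = 1160.
#{M_18 ≥ 13} = #{S_18 ≥ 13} + #{S_18 ≥ 14} = 172 + 172 = 344.
#{M_18 = 12} = 1160 - 344 = 816.
P(M_18 = 12) = 816/262144 = 51/16384

Answer: 51/16384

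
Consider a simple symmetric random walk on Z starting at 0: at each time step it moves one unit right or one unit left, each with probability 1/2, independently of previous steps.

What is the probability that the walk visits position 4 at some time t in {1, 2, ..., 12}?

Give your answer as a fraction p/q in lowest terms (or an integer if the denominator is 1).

Answer: 1093/4096

Derivation:
Count via complement. Let g(t,s) = #length-t paths at position s with S_1..S_t all ≠ 4.
g(t,s) = g(t-1,s-1) + g(t-1,s+1) for s ≠ 4; g(t,4) = 0.
t=0: g(0,0)=1
t=1: g(1,-1)=1 g(1,1)=1
t=2: g(2,-2)=1 g(2,0)=2 g(2,2)=1
t=3: g(3,-3)=1 g(3,-1)=3 g(3,1)=3 g(3,3)=1
t=4: g(4,-4)=1 g(4,-2)=4 g(4,0)=6 g(4,2)=4
t=5: g(5,-5)=1 g(5,-3)=5 g(5,-1)=10 g(5,1)=10 g(5,3)=4
t=6: g(6,-6)=1 g(6,-4)=6 g(6,-2)=15 g(6,0)=20 g(6,2)=14
t=7: g(7,-7)=1 g(7,-5)=7 g(7,-3)=21 g(7,-1)=35 g(7,1)=34 g(7,3)=14
t=8: g(8,-8)=1 g(8,-6)=8 g(8,-4)=28 g(8,-2)=56 g(8,0)=69 g(8,2)=48
t=9: g(9,-9)=1 g(9,-7)=9 g(9,-5)=36 g(9,-3)=84 g(9,-1)=125 g(9,1)=117 g(9,3)=48
t=10: g(10,-10)=1 g(10,-8)=10 g(10,-6)=45 g(10,-4)=120 g(10,-2)=209 g(10,0)=242 g(10,2)=165
t=11: g(11,-11)=1 g(11,-9)=11 g(11,-7)=55 g(11,-5)=165 g(11,-3)=329 g(11,-1)=451 g(11,1)=407 g(11,3)=165
t=12: g(12,-12)=1 g(12,-10)=12 g(12,-8)=66 g(12,-6)=220 g(12,-4)=494 g(12,-2)=780 g(12,0)=858 g(12,2)=572
Paths never hitting 4: Σ_s g(12,s) = 3003
Paths hitting 4: 2^12 - 3003 = 1093
P = 1093/4096 = 1093/4096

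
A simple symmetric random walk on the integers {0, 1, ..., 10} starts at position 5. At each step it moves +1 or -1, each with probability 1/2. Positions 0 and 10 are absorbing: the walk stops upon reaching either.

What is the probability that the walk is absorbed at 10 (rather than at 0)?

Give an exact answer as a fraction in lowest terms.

Answer: 1/2

Derivation:
Symmetric walk (p = 1/2): the harmonic-function argument gives P(hit 10 before 0 | start at 5) = a/N.
P = 5/10 = 1/2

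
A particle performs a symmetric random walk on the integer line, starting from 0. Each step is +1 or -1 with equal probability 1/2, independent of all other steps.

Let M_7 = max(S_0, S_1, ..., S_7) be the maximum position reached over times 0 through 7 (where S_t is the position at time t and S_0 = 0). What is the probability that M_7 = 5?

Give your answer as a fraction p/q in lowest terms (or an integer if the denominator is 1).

Answer: 7/128

Derivation:
Let M_7 = max(S_0,...,S_7). Use the reflection principle: for j ≥ 1, #{paths with M_7 ≥ j} = #{S_7 ≥ j} + #{S_7 ≥ j+1}.
By reflection, #{M_7 ≥ 5} = #{S_7 ≥ 5} + #{S_7 ≥ 6} = 8 + 1 = 9.
#{M_7 ≥ 6} = #{S_7 ≥ 6} + #{S_7 ≥ 7} = 1 + 1 = 2.
#{M_7 = 5} = 9 - 2 = 7.
P(M_7 = 5) = 7/128 = 7/128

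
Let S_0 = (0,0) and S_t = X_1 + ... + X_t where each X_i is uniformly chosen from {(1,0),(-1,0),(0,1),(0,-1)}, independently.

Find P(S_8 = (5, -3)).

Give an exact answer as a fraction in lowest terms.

Let h be the number of horizontal steps (so 8-h are vertical). To end at (5,-3) need (h+5)/2 right-steps and ((8-h)-3)/2 up-steps.
Sum over h with 5 ≤ h ≤ 5, h ≡ 1 (mod 2), 8-h ≡ 1 (mod 2):
h=5: C(8,5)·C(5,5)·C(3,0) = 56·1·1 = 56
Total favorable: 56
Total paths: 4^8 = 65536
P = 56/65536 = 7/8192

Answer: 7/8192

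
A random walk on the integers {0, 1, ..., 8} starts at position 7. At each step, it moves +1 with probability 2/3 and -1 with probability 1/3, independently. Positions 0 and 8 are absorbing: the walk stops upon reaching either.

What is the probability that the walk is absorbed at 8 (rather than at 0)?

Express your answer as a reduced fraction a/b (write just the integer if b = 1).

Biased walk: p = 2/3, q = 1/3, r = q/p = 1/2
Gambler's ruin: P(hit 8 before 0 | start at 7) = (1 - r^a)/(1 - r^N)
r^7 = 1/128; r^8 = 1/256
P = (1 - 1/128) / (1 - 1/256) = 127/128 / 255/256 = 254/255

Answer: 254/255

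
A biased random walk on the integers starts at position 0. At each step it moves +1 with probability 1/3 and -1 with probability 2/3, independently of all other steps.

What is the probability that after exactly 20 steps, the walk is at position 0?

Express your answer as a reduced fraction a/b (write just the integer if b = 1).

Answer: 189190144/3486784401

Derivation:
To be at 0 after 20 steps: need exactly 10 steps of +1 and 10 of -1.
Number of such sequences: C(20,10) = 184756
Each has probability (1/3)^10 · (2/3)^10 = 1024/3486784401
P = 184756 · 1024/3486784401 = 189190144/3486784401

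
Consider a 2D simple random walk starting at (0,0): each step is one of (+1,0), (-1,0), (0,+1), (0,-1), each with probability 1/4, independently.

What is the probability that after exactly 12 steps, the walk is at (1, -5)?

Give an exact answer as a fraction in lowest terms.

Answer: 27225/4194304

Derivation:
Let h be the number of horizontal steps (so 12-h are vertical). To end at (1,-5) need (h+1)/2 right-steps and ((12-h)-5)/2 up-steps.
Sum over h with 1 ≤ h ≤ 7, h ≡ 1 (mod 2), 12-h ≡ 1 (mod 2):
h=1: C(12,1)·C(1,1)·C(11,3) = 12·1·165 = 1980
h=3: C(12,3)·C(3,2)·C(9,2) = 220·3·36 = 23760
h=5: C(12,5)·C(5,3)·C(7,1) = 792·10·7 = 55440
h=7: C(12,7)·C(7,4)·C(5,0) = 792·35·1 = 27720
Total favorable: 108900
Total paths: 4^12 = 16777216
P = 108900/16777216 = 27225/4194304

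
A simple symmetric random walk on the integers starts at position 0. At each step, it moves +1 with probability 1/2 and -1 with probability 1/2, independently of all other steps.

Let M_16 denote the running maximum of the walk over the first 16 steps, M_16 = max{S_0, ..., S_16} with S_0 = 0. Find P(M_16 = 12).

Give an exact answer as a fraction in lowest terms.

Answer: 15/8192

Derivation:
Let M_16 = max(S_0,...,S_16). Use the reflection principle: for j ≥ 1, #{paths with M_16 ≥ j} = #{S_16 ≥ j} + #{S_16 ≥ j+1}.
By reflection, #{M_16 ≥ 12} = #{S_16 ≥ 12} + #{S_16 ≥ 13} = 137 + 17 = 154.
#{M_16 ≥ 13} = #{S_16 ≥ 13} + #{S_16 ≥ 14} = 17 + 17 = 34.
#{M_16 = 12} = 154 - 34 = 120.
P(M_16 = 12) = 120/65536 = 15/8192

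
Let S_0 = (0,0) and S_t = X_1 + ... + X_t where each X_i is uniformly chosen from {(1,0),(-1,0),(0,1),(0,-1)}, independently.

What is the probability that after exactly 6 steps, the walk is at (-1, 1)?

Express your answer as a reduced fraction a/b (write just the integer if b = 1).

Answer: 75/1024

Derivation:
Let h be the number of horizontal steps (so 6-h are vertical). To end at (-1,1) need (h-1)/2 right-steps and ((6-h)+1)/2 up-steps.
Sum over h with 1 ≤ h ≤ 5, h ≡ 1 (mod 2), 6-h ≡ 1 (mod 2):
h=1: C(6,1)·C(1,0)·C(5,3) = 6·1·10 = 60
h=3: C(6,3)·C(3,1)·C(3,2) = 20·3·3 = 180
h=5: C(6,5)·C(5,2)·C(1,1) = 6·10·1 = 60
Total favorable: 300
Total paths: 4^6 = 4096
P = 300/4096 = 75/1024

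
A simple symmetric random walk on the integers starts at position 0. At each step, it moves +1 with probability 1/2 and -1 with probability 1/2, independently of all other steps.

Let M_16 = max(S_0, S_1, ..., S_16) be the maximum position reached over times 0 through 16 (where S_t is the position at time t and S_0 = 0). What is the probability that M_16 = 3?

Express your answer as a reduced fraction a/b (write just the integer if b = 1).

Answer: 1001/8192

Derivation:
Let M_16 = max(S_0,...,S_16). Use the reflection principle: for j ≥ 1, #{paths with M_16 ≥ j} = #{S_16 ≥ j} + #{S_16 ≥ j+1}.
By reflection, #{M_16 ≥ 3} = #{S_16 ≥ 3} + #{S_16 ≥ 4} = 14893 + 14893 = 29786.
#{M_16 ≥ 4} = #{S_16 ≥ 4} + #{S_16 ≥ 5} = 14893 + 6885 = 21778.
#{M_16 = 3} = 29786 - 21778 = 8008.
P(M_16 = 3) = 8008/65536 = 1001/8192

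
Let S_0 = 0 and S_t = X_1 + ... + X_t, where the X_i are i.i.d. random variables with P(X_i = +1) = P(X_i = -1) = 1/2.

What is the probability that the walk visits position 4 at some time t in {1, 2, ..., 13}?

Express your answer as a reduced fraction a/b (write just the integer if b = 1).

Count via complement. Let g(t,s) = #length-t paths at position s with S_1..S_t all ≠ 4.
g(t,s) = g(t-1,s-1) + g(t-1,s+1) for s ≠ 4; g(t,4) = 0.
t=0: g(0,0)=1
t=1: g(1,-1)=1 g(1,1)=1
t=2: g(2,-2)=1 g(2,0)=2 g(2,2)=1
t=3: g(3,-3)=1 g(3,-1)=3 g(3,1)=3 g(3,3)=1
t=4: g(4,-4)=1 g(4,-2)=4 g(4,0)=6 g(4,2)=4
t=5: g(5,-5)=1 g(5,-3)=5 g(5,-1)=10 g(5,1)=10 g(5,3)=4
t=6: g(6,-6)=1 g(6,-4)=6 g(6,-2)=15 g(6,0)=20 g(6,2)=14
t=7: g(7,-7)=1 g(7,-5)=7 g(7,-3)=21 g(7,-1)=35 g(7,1)=34 g(7,3)=14
t=8: g(8,-8)=1 g(8,-6)=8 g(8,-4)=28 g(8,-2)=56 g(8,0)=69 g(8,2)=48
t=9: g(9,-9)=1 g(9,-7)=9 g(9,-5)=36 g(9,-3)=84 g(9,-1)=125 g(9,1)=117 g(9,3)=48
t=10: g(10,-10)=1 g(10,-8)=10 g(10,-6)=45 g(10,-4)=120 g(10,-2)=209 g(10,0)=242 g(10,2)=165
t=11: g(11,-11)=1 g(11,-9)=11 g(11,-7)=55 g(11,-5)=165 g(11,-3)=329 g(11,-1)=451 g(11,1)=407 g(11,3)=165
t=12: g(12,-12)=1 g(12,-10)=12 g(12,-8)=66 g(12,-6)=220 g(12,-4)=494 g(12,-2)=780 g(12,0)=858 g(12,2)=572
t=13: g(13,-13)=1 g(13,-11)=13 g(13,-9)=78 g(13,-7)=286 g(13,-5)=714 g(13,-3)=1274 g(13,-1)=1638 g(13,1)=1430 g(13,3)=572
Paths never hitting 4: Σ_s g(13,s) = 6006
Paths hitting 4: 2^13 - 6006 = 2186
P = 2186/8192 = 1093/4096

Answer: 1093/4096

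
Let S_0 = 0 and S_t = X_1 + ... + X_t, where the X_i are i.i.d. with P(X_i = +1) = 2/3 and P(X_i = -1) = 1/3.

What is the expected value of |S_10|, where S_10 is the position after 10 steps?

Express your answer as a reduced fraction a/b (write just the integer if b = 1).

S_10 takes values m ≡ 0 (mod 2) with |m| ≤ 10; P(S_10=m) = C(10,(10+m)/2) · (2/3)^((10+m)/2) · (1/3)^((10-m)/2).
Distribution: P(S=-10)=1/59049, P(S=-8)=20/59049, P(S=-6)=20/6561, P(S=-4)=320/19683, P(S=-2)=1120/19683, P(S=0)=896/6561, P(S=2)=4480/19683, P(S=4)=5120/19683, P(S=6)=1280/6561, P(S=8)=5120/59049, P(S=10)=1024/59049
E[|S_10|] = Σ_m |m|·P(S_10=m) = 220450/59049

Answer: 220450/59049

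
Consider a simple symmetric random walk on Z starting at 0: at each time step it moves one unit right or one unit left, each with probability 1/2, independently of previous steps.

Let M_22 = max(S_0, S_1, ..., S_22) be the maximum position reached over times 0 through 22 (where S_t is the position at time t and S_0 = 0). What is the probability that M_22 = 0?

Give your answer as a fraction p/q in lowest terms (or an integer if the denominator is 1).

Let M_22 = max(S_0,...,S_22). Use the reflection principle: for j ≥ 1, #{paths with M_22 ≥ j} = #{S_22 ≥ j} + #{S_22 ≥ j+1}.
P(M_22 ≥ 0) = 1 since S_0 = 0, so #{M_22 ≥ 0} = 4194304.
#{M_22 ≥ 1} = #{S_22 ≥ 1} + #{S_22 ≥ 2} = 1744436 + 1744436 = 3488872.
#{M_22 = 0} = 4194304 - 3488872 = 705432.
P(M_22 = 0) = 705432/4194304 = 88179/524288

Answer: 88179/524288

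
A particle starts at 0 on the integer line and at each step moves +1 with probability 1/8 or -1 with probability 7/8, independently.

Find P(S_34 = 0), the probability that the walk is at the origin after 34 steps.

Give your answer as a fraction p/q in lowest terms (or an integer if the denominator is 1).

To be at 0 after 34 steps: need exactly 17 steps of +1 and 17 of -1.
Number of such sequences: C(34,17) = 2333606220
Each has probability (1/8)^17 · (7/8)^17 = 232630513987207/5070602400912917605986812821504
P = 2333606220 · 232630513987207/5070602400912917605986812821504 = 135717003600585813906885/1267650600228229401496703205376

Answer: 135717003600585813906885/1267650600228229401496703205376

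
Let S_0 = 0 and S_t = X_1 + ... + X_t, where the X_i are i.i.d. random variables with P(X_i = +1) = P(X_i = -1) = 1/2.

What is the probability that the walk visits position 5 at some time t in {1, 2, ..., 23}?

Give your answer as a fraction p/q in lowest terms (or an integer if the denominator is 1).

Answer: 1289565/4194304

Derivation:
Count via complement. Let g(t,s) = #length-t paths at position s with S_1..S_t all ≠ 5.
g(t,s) = g(t-1,s-1) + g(t-1,s+1) for s ≠ 5; g(t,5) = 0.
t=0: g(0,0)=1
t=1: g(1,-1)=1 g(1,1)=1
t=2: g(2,-2)=1 g(2,0)=2 g(2,2)=1
t=3: g(3,-3)=1 g(3,-1)=3 g(3,1)=3 g(3,3)=1
t=4: g(4,-4)=1 g(4,-2)=4 g(4,0)=6 g(4,2)=4 g(4,4)=1
t=5: g(5,-5)=1 g(5,-3)=5 g(5,-1)=10 g(5,1)=10 g(5,3)=5
t=6: g(6,-6)=1 g(6,-4)=6 g(6,-2)=15 g(6,0)=20 g(6,2)=15 g(6,4)=5
t=7: g(7,-7)=1 g(7,-5)=7 g(7,-3)=21 g(7,-1)=35 g(7,1)=35 g(7,3)=20
t=8: g(8,-8)=1 g(8,-6)=8 g(8,-4)=28 g(8,-2)=56 g(8,0)=70 g(8,2)=55 g(8,4)=20
t=9: g(9,-9)=1 g(9,-7)=9 g(9,-5)=36 g(9,-3)=84 g(9,-1)=126 g(9,1)=125 g(9,3)=75
t=10: g(10,-10)=1 g(10,-8)=10 g(10,-6)=45 g(10,-4)=120 g(10,-2)=210 g(10,0)=251 g(10,2)=200 g(10,4)=75
t=11: g(11,-11)=1 g(11,-9)=11 g(11,-7)=55 g(11,-5)=165 g(11,-3)=330 g(11,-1)=461 g(11,1)=451 g(11,3)=275
t=12: g(12,-12)=1 g(12,-10)=12 g(12,-8)=66 g(12,-6)=220 g(12,-4)=495 g(12,-2)=791 g(12,0)=912 g(12,2)=726 g(12,4)=275
t=13: g(13,-13)=1 g(13,-11)=13 g(13,-9)=78 g(13,-7)=286 g(13,-5)=715 g(13,-3)=1286 g(13,-1)=1703 g(13,1)=1638 g(13,3)=1001
t=14: g(14,-14)=1 g(14,-12)=14 g(14,-10)=91 g(14,-8)=364 g(14,-6)=1001 g(14,-4)=2001 g(14,-2)=2989 g(14,0)=3341 g(14,2)=2639 g(14,4)=1001
t=15: g(15,-15)=1 g(15,-13)=15 g(15,-11)=105 g(15,-9)=455 g(15,-7)=1365 g(15,-5)=3002 g(15,-3)=4990 g(15,-1)=6330 g(15,1)=5980 g(15,3)=3640
t=16: g(16,-16)=1 g(16,-14)=16 g(16,-12)=120 g(16,-10)=560 g(16,-8)=1820 g(16,-6)=4367 g(16,-4)=7992 g(16,-2)=11320 g(16,0)=12310 g(16,2)=9620 g(16,4)=3640
t=17: g(17,-17)=1 g(17,-15)=17 g(17,-13)=136 g(17,-11)=680 g(17,-9)=2380 g(17,-7)=6187 g(17,-5)=12359 g(17,-3)=19312 g(17,-1)=23630 g(17,1)=21930 g(17,3)=13260
t=18: g(18,-18)=1 g(18,-16)=18 g(18,-14)=153 g(18,-12)=816 g(18,-10)=3060 g(18,-8)=8567 g(18,-6)=18546 g(18,-4)=31671 g(18,-2)=42942 g(18,0)=45560 g(18,2)=35190 g(18,4)=13260
t=19: g(19,-19)=1 g(19,-17)=19 g(19,-15)=171 g(19,-13)=969 g(19,-11)=3876 g(19,-9)=11627 g(19,-7)=27113 g(19,-5)=50217 g(19,-3)=74613 g(19,-1)=88502 g(19,1)=80750 g(19,3)=48450
t=20: g(20,-20)=1 g(20,-18)=20 g(20,-16)=190 g(20,-14)=1140 g(20,-12)=4845 g(20,-10)=15503 g(20,-8)=38740 g(20,-6)=77330 g(20,-4)=124830 g(20,-2)=163115 g(20,0)=169252 g(20,2)=129200 g(20,4)=48450
t=21: g(21,-21)=1 g(21,-19)=21 g(21,-17)=210 g(21,-15)=1330 g(21,-13)=5985 g(21,-11)=20348 g(21,-9)=54243 g(21,-7)=116070 g(21,-5)=202160 g(21,-3)=287945 g(21,-1)=332367 g(21,1)=298452 g(21,3)=177650
t=22: g(22,-22)=1 g(22,-20)=22 g(22,-18)=231 g(22,-16)=1540 g(22,-14)=7315 g(22,-12)=26333 g(22,-10)=74591 g(22,-8)=170313 g(22,-6)=318230 g(22,-4)=490105 g(22,-2)=620312 g(22,0)=630819 g(22,2)=476102 g(22,4)=177650
t=23: g(23,-23)=1 g(23,-21)=23 g(23,-19)=253 g(23,-17)=1771 g(23,-15)=8855 g(23,-13)=33648 g(23,-11)=100924 g(23,-9)=244904 g(23,-7)=488543 g(23,-5)=808335 g(23,-3)=1110417 g(23,-1)=1251131 g(23,1)=1106921 g(23,3)=653752
Paths never hitting 5: Σ_s g(23,s) = 5809478
Paths hitting 5: 2^23 - 5809478 = 2579130
P = 2579130/8388608 = 1289565/4194304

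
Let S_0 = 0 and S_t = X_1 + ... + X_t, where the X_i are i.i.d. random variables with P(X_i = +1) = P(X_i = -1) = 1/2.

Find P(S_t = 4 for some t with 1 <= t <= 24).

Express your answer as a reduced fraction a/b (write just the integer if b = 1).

Answer: 1779879/4194304

Derivation:
Count via complement. Let g(t,s) = #length-t paths at position s with S_1..S_t all ≠ 4.
g(t,s) = g(t-1,s-1) + g(t-1,s+1) for s ≠ 4; g(t,4) = 0.
t=0: g(0,0)=1
t=1: g(1,-1)=1 g(1,1)=1
t=2: g(2,-2)=1 g(2,0)=2 g(2,2)=1
t=3: g(3,-3)=1 g(3,-1)=3 g(3,1)=3 g(3,3)=1
t=4: g(4,-4)=1 g(4,-2)=4 g(4,0)=6 g(4,2)=4
t=5: g(5,-5)=1 g(5,-3)=5 g(5,-1)=10 g(5,1)=10 g(5,3)=4
t=6: g(6,-6)=1 g(6,-4)=6 g(6,-2)=15 g(6,0)=20 g(6,2)=14
t=7: g(7,-7)=1 g(7,-5)=7 g(7,-3)=21 g(7,-1)=35 g(7,1)=34 g(7,3)=14
t=8: g(8,-8)=1 g(8,-6)=8 g(8,-4)=28 g(8,-2)=56 g(8,0)=69 g(8,2)=48
t=9: g(9,-9)=1 g(9,-7)=9 g(9,-5)=36 g(9,-3)=84 g(9,-1)=125 g(9,1)=117 g(9,3)=48
t=10: g(10,-10)=1 g(10,-8)=10 g(10,-6)=45 g(10,-4)=120 g(10,-2)=209 g(10,0)=242 g(10,2)=165
t=11: g(11,-11)=1 g(11,-9)=11 g(11,-7)=55 g(11,-5)=165 g(11,-3)=329 g(11,-1)=451 g(11,1)=407 g(11,3)=165
t=12: g(12,-12)=1 g(12,-10)=12 g(12,-8)=66 g(12,-6)=220 g(12,-4)=494 g(12,-2)=780 g(12,0)=858 g(12,2)=572
t=13: g(13,-13)=1 g(13,-11)=13 g(13,-9)=78 g(13,-7)=286 g(13,-5)=714 g(13,-3)=1274 g(13,-1)=1638 g(13,1)=1430 g(13,3)=572
t=14: g(14,-14)=1 g(14,-12)=14 g(14,-10)=91 g(14,-8)=364 g(14,-6)=1000 g(14,-4)=1988 g(14,-2)=2912 g(14,0)=3068 g(14,2)=2002
t=15: g(15,-15)=1 g(15,-13)=15 g(15,-11)=105 g(15,-9)=455 g(15,-7)=1364 g(15,-5)=2988 g(15,-3)=4900 g(15,-1)=5980 g(15,1)=5070 g(15,3)=2002
t=16: g(16,-16)=1 g(16,-14)=16 g(16,-12)=120 g(16,-10)=560 g(16,-8)=1819 g(16,-6)=4352 g(16,-4)=7888 g(16,-2)=10880 g(16,0)=11050 g(16,2)=7072
t=17: g(17,-17)=1 g(17,-15)=17 g(17,-13)=136 g(17,-11)=680 g(17,-9)=2379 g(17,-7)=6171 g(17,-5)=12240 g(17,-3)=18768 g(17,-1)=21930 g(17,1)=18122 g(17,3)=7072
t=18: g(18,-18)=1 g(18,-16)=18 g(18,-14)=153 g(18,-12)=816 g(18,-10)=3059 g(18,-8)=8550 g(18,-6)=18411 g(18,-4)=31008 g(18,-2)=40698 g(18,0)=40052 g(18,2)=25194
t=19: g(19,-19)=1 g(19,-17)=19 g(19,-15)=171 g(19,-13)=969 g(19,-11)=3875 g(19,-9)=11609 g(19,-7)=26961 g(19,-5)=49419 g(19,-3)=71706 g(19,-1)=80750 g(19,1)=65246 g(19,3)=25194
t=20: g(20,-20)=1 g(20,-18)=20 g(20,-16)=190 g(20,-14)=1140 g(20,-12)=4844 g(20,-10)=15484 g(20,-8)=38570 g(20,-6)=76380 g(20,-4)=121125 g(20,-2)=152456 g(20,0)=145996 g(20,2)=90440
t=21: g(21,-21)=1 g(21,-19)=21 g(21,-17)=210 g(21,-15)=1330 g(21,-13)=5984 g(21,-11)=20328 g(21,-9)=54054 g(21,-7)=114950 g(21,-5)=197505 g(21,-3)=273581 g(21,-1)=298452 g(21,1)=236436 g(21,3)=90440
t=22: g(22,-22)=1 g(22,-20)=22 g(22,-18)=231 g(22,-16)=1540 g(22,-14)=7314 g(22,-12)=26312 g(22,-10)=74382 g(22,-8)=169004 g(22,-6)=312455 g(22,-4)=471086 g(22,-2)=572033 g(22,0)=534888 g(22,2)=326876
t=23: g(23,-23)=1 g(23,-21)=23 g(23,-19)=253 g(23,-17)=1771 g(23,-15)=8854 g(23,-13)=33626 g(23,-11)=100694 g(23,-9)=243386 g(23,-7)=481459 g(23,-5)=783541 g(23,-3)=1043119 g(23,-1)=1106921 g(23,1)=861764 g(23,3)=326876
t=24: g(24,-24)=1 g(24,-22)=24 g(24,-20)=276 g(24,-18)=2024 g(24,-16)=10625 g(24,-14)=42480 g(24,-12)=134320 g(24,-10)=344080 g(24,-8)=724845 g(24,-6)=1265000 g(24,-4)=1826660 g(24,-2)=2150040 g(24,0)=1968685 g(24,2)=1188640
Paths never hitting 4: Σ_s g(24,s) = 9657700
Paths hitting 4: 2^24 - 9657700 = 7119516
P = 7119516/16777216 = 1779879/4194304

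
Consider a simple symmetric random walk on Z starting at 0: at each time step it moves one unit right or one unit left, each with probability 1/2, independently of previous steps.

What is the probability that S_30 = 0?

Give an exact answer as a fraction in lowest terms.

To return to 0 after 30 steps: need exactly 15 steps of +1 and 15 of -1.
Favorable paths: C(30,15) = 155117520
Total paths: 2^30 = 1073741824
P = 155117520/1073741824 = 9694845/67108864

Answer: 9694845/67108864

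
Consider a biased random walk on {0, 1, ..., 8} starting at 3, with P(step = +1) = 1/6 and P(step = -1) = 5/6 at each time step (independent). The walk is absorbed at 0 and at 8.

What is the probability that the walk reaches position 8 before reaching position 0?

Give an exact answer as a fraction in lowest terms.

Answer: 31/97656

Derivation:
Biased walk: p = 1/6, q = 5/6, r = q/p = 5
Gambler's ruin: P(hit 8 before 0 | start at 3) = (1 - r^a)/(1 - r^N)
r^3 = 125; r^8 = 390625
P = (1 - 125) / (1 - 390625) = -124 / -390624 = 31/97656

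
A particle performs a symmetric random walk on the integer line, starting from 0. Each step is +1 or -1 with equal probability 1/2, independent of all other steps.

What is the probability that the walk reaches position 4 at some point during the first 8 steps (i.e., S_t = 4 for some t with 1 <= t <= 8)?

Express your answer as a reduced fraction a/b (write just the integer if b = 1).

Count via complement. Let g(t,s) = #length-t paths at position s with S_1..S_t all ≠ 4.
g(t,s) = g(t-1,s-1) + g(t-1,s+1) for s ≠ 4; g(t,4) = 0.
t=0: g(0,0)=1
t=1: g(1,-1)=1 g(1,1)=1
t=2: g(2,-2)=1 g(2,0)=2 g(2,2)=1
t=3: g(3,-3)=1 g(3,-1)=3 g(3,1)=3 g(3,3)=1
t=4: g(4,-4)=1 g(4,-2)=4 g(4,0)=6 g(4,2)=4
t=5: g(5,-5)=1 g(5,-3)=5 g(5,-1)=10 g(5,1)=10 g(5,3)=4
t=6: g(6,-6)=1 g(6,-4)=6 g(6,-2)=15 g(6,0)=20 g(6,2)=14
t=7: g(7,-7)=1 g(7,-5)=7 g(7,-3)=21 g(7,-1)=35 g(7,1)=34 g(7,3)=14
t=8: g(8,-8)=1 g(8,-6)=8 g(8,-4)=28 g(8,-2)=56 g(8,0)=69 g(8,2)=48
Paths never hitting 4: Σ_s g(8,s) = 210
Paths hitting 4: 2^8 - 210 = 46
P = 46/256 = 23/128

Answer: 23/128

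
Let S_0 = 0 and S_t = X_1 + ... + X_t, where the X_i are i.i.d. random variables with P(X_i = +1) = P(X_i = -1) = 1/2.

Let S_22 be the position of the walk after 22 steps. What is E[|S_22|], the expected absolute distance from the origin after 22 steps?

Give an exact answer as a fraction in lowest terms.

S_22 takes values m ≡ 0 (mod 2) with |m| ≤ 22; P(S_22=m) = C(22,(22+m)/2)/2^22.
Total paths: 2^22 = 4194304
Distribution: P(S=-22)=1/4194304, P(S=-20)=22/4194304, P(S=-18)=231/4194304, P(S=-16)=1540/4194304, P(S=-14)=7315/4194304, P(S=-12)=26334/4194304, P(S=-10)=74613/4194304, P(S=-8)=170544/4194304, P(S=-6)=319770/4194304, P(S=-4)=497420/4194304, P(S=-2)=646646/4194304, P(S=0)=705432/4194304, P(S=2)=646646/4194304, P(S=4)=497420/4194304, P(S=6)=319770/4194304, P(S=8)=170544/4194304, P(S=10)=74613/4194304, P(S=12)=26334/4194304, P(S=14)=7315/4194304, P(S=16)=1540/4194304, P(S=18)=231/4194304, P(S=20)=22/4194304, P(S=22)=1/4194304
E[|S_22|] = Σ_m |m|·P(S_22=m) = 15519504/4194304 = 969969/262144

Answer: 969969/262144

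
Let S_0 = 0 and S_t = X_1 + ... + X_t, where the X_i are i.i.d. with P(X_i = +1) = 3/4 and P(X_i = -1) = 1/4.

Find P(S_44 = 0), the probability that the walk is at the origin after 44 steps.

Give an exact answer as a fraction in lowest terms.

Answer: 8253606875466556048185/38685626227668133590597632

Derivation:
To be at 0 after 44 steps: need exactly 22 steps of +1 and 22 of -1.
Number of such sequences: C(44,22) = 2104098963720
Each has probability (3/4)^22 · (1/4)^22 = 31381059609/309485009821345068724781056
P = 2104098963720 · 31381059609/309485009821345068724781056 = 8253606875466556048185/38685626227668133590597632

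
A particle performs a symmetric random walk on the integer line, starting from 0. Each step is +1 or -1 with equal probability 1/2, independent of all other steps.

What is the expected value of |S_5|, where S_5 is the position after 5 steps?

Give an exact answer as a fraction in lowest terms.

S_5 takes values m ≡ 1 (mod 2) with |m| ≤ 5; P(S_5=m) = C(5,(5+m)/2)/2^5.
Total paths: 2^5 = 32
Distribution: P(S=-5)=1/32, P(S=-3)=5/32, P(S=-1)=10/32, P(S=1)=10/32, P(S=3)=5/32, P(S=5)=1/32
E[|S_5|] = Σ_m |m|·P(S_5=m) = 60/32 = 15/8

Answer: 15/8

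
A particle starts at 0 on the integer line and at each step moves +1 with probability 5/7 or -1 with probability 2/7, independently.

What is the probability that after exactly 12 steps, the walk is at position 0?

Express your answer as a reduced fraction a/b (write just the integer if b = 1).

To be at 0 after 12 steps: need exactly 6 steps of +1 and 6 of -1.
Number of such sequences: C(12,6) = 924
Each has probability (5/7)^6 · (2/7)^6 = 1000000/13841287201
P = 924 · 1000000/13841287201 = 132000000/1977326743

Answer: 132000000/1977326743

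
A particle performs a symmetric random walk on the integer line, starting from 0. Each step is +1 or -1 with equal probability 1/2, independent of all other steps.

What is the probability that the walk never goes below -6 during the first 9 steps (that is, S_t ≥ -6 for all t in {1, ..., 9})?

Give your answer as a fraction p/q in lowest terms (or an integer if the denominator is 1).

Let f(t,s) = #length-t paths at position s with S_1..S_t all ≥ -6.
f(t,s) = f(t-1,s-1) + f(t-1,s+1) for s ≥ -6; f(t,s) = 0 for s < -6.
t=0: f(0,0)=1
t=1: f(1,-1)=1 f(1,1)=1
t=2: f(2,-2)=1 f(2,0)=2 f(2,2)=1
t=3: f(3,-3)=1 f(3,-1)=3 f(3,1)=3 f(3,3)=1
t=4: f(4,-4)=1 f(4,-2)=4 f(4,0)=6 f(4,2)=4 f(4,4)=1
t=5: f(5,-5)=1 f(5,-3)=5 f(5,-1)=10 f(5,1)=10 f(5,3)=5 f(5,5)=1
t=6: f(6,-6)=1 f(6,-4)=6 f(6,-2)=15 f(6,0)=20 f(6,2)=15 f(6,4)=6 f(6,6)=1
t=7: f(7,-5)=7 f(7,-3)=21 f(7,-1)=35 f(7,1)=35 f(7,3)=21 f(7,5)=7 f(7,7)=1
t=8: f(8,-6)=7 f(8,-4)=28 f(8,-2)=56 f(8,0)=70 f(8,2)=56 f(8,4)=28 f(8,6)=8 f(8,8)=1
t=9: f(9,-5)=35 f(9,-3)=84 f(9,-1)=126 f(9,1)=126 f(9,3)=84 f(9,5)=36 f(9,7)=9 f(9,9)=1
Σ_s f(9,s) = 501
P = 501/512 = 501/512

Answer: 501/512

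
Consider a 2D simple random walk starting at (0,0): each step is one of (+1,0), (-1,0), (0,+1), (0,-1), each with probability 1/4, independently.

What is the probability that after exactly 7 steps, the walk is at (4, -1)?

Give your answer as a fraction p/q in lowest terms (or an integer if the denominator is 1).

Let h be the number of horizontal steps (so 7-h are vertical). To end at (4,-1) need (h+4)/2 right-steps and ((7-h)-1)/2 up-steps.
Sum over h with 4 ≤ h ≤ 6, h ≡ 0 (mod 2), 7-h ≡ 1 (mod 2):
h=4: C(7,4)·C(4,4)·C(3,1) = 35·1·3 = 105
h=6: C(7,6)·C(6,5)·C(1,0) = 7·6·1 = 42
Total favorable: 147
Total paths: 4^7 = 16384
P = 147/16384 = 147/16384

Answer: 147/16384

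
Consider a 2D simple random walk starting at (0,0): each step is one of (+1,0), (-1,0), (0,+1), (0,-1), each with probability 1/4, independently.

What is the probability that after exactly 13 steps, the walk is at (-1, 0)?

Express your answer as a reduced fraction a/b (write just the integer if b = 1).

Let h be the number of horizontal steps (so 13-h are vertical). To end at (-1,0) need (h-1)/2 right-steps and ((13-h)+0)/2 up-steps.
Sum over h with 1 ≤ h ≤ 13, h ≡ 1 (mod 2), 13-h ≡ 0 (mod 2):
h=1: C(13,1)·C(1,0)·C(12,6) = 13·1·924 = 12012
h=3: C(13,3)·C(3,1)·C(10,5) = 286·3·252 = 216216
h=5: C(13,5)·C(5,2)·C(8,4) = 1287·10·70 = 900900
h=7: C(13,7)·C(7,3)·C(6,3) = 1716·35·20 = 1201200
h=9: C(13,9)·C(9,4)·C(4,2) = 715·126·6 = 540540
h=11: C(13,11)·C(11,5)·C(2,1) = 78·462·2 = 72072
h=13: C(13,13)·C(13,6)·C(0,0) = 1·1716·1 = 1716
Total favorable: 2944656
Total paths: 4^13 = 67108864
P = 2944656/67108864 = 184041/4194304

Answer: 184041/4194304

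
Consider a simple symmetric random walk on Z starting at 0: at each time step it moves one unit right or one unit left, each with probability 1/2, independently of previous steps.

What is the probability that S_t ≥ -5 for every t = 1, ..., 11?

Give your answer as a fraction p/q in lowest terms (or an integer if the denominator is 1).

Let f(t,s) = #length-t paths at position s with S_1..S_t all ≥ -5.
f(t,s) = f(t-1,s-1) + f(t-1,s+1) for s ≥ -5; f(t,s) = 0 for s < -5.
t=0: f(0,0)=1
t=1: f(1,-1)=1 f(1,1)=1
t=2: f(2,-2)=1 f(2,0)=2 f(2,2)=1
t=3: f(3,-3)=1 f(3,-1)=3 f(3,1)=3 f(3,3)=1
t=4: f(4,-4)=1 f(4,-2)=4 f(4,0)=6 f(4,2)=4 f(4,4)=1
t=5: f(5,-5)=1 f(5,-3)=5 f(5,-1)=10 f(5,1)=10 f(5,3)=5 f(5,5)=1
t=6: f(6,-4)=6 f(6,-2)=15 f(6,0)=20 f(6,2)=15 f(6,4)=6 f(6,6)=1
t=7: f(7,-5)=6 f(7,-3)=21 f(7,-1)=35 f(7,1)=35 f(7,3)=21 f(7,5)=7 f(7,7)=1
t=8: f(8,-4)=27 f(8,-2)=56 f(8,0)=70 f(8,2)=56 f(8,4)=28 f(8,6)=8 f(8,8)=1
t=9: f(9,-5)=27 f(9,-3)=83 f(9,-1)=126 f(9,1)=126 f(9,3)=84 f(9,5)=36 f(9,7)=9 f(9,9)=1
t=10: f(10,-4)=110 f(10,-2)=209 f(10,0)=252 f(10,2)=210 f(10,4)=120 f(10,6)=45 f(10,8)=10 f(10,10)=1
t=11: f(11,-5)=110 f(11,-3)=319 f(11,-1)=461 f(11,1)=462 f(11,3)=330 f(11,5)=165 f(11,7)=55 f(11,9)=11 f(11,11)=1
Σ_s f(11,s) = 1914
P = 1914/2048 = 957/1024

Answer: 957/1024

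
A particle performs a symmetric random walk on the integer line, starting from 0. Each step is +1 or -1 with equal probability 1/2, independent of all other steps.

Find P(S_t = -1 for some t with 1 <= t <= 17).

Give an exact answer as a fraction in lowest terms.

Answer: 53381/65536

Derivation:
Count via complement. Let g(t,s) = #length-t paths at position s with S_1..S_t all ≠ -1.
g(t,s) = g(t-1,s-1) + g(t-1,s+1) for s ≠ -1; g(t,-1) = 0.
t=0: g(0,0)=1
t=1: g(1,1)=1
t=2: g(2,0)=1 g(2,2)=1
t=3: g(3,1)=2 g(3,3)=1
t=4: g(4,0)=2 g(4,2)=3 g(4,4)=1
t=5: g(5,1)=5 g(5,3)=4 g(5,5)=1
t=6: g(6,0)=5 g(6,2)=9 g(6,4)=5 g(6,6)=1
t=7: g(7,1)=14 g(7,3)=14 g(7,5)=6 g(7,7)=1
t=8: g(8,0)=14 g(8,2)=28 g(8,4)=20 g(8,6)=7 g(8,8)=1
t=9: g(9,1)=42 g(9,3)=48 g(9,5)=27 g(9,7)=8 g(9,9)=1
t=10: g(10,0)=42 g(10,2)=90 g(10,4)=75 g(10,6)=35 g(10,8)=9 g(10,10)=1
t=11: g(11,1)=132 g(11,3)=165 g(11,5)=110 g(11,7)=44 g(11,9)=10 g(11,11)=1
t=12: g(12,0)=132 g(12,2)=297 g(12,4)=275 g(12,6)=154 g(12,8)=54 g(12,10)=11 g(12,12)=1
t=13: g(13,1)=429 g(13,3)=572 g(13,5)=429 g(13,7)=208 g(13,9)=65 g(13,11)=12 g(13,13)=1
t=14: g(14,0)=429 g(14,2)=1001 g(14,4)=1001 g(14,6)=637 g(14,8)=273 g(14,10)=77 g(14,12)=13 g(14,14)=1
t=15: g(15,1)=1430 g(15,3)=2002 g(15,5)=1638 g(15,7)=910 g(15,9)=350 g(15,11)=90 g(15,13)=14 g(15,15)=1
t=16: g(16,0)=1430 g(16,2)=3432 g(16,4)=3640 g(16,6)=2548 g(16,8)=1260 g(16,10)=440 g(16,12)=104 g(16,14)=15 g(16,16)=1
t=17: g(17,1)=4862 g(17,3)=7072 g(17,5)=6188 g(17,7)=3808 g(17,9)=1700 g(17,11)=544 g(17,13)=119 g(17,15)=16 g(17,17)=1
Paths never hitting -1: Σ_s g(17,s) = 24310
Paths hitting -1: 2^17 - 24310 = 106762
P = 106762/131072 = 53381/65536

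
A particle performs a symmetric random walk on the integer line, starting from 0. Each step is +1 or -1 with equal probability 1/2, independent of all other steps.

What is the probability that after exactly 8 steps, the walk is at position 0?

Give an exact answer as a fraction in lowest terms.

To return to 0 after 8 steps: need exactly 4 steps of +1 and 4 of -1.
Favorable paths: C(8,4) = 70
Total paths: 2^8 = 256
P = 70/256 = 35/128

Answer: 35/128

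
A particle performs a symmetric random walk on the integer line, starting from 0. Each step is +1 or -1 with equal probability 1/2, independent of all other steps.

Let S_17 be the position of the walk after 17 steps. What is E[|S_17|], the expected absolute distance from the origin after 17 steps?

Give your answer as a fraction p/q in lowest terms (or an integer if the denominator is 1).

S_17 takes values m ≡ 1 (mod 2) with |m| ≤ 17; P(S_17=m) = C(17,(17+m)/2)/2^17.
Total paths: 2^17 = 131072
Distribution: P(S=-17)=1/131072, P(S=-15)=17/131072, P(S=-13)=136/131072, P(S=-11)=680/131072, P(S=-9)=2380/131072, P(S=-7)=6188/131072, P(S=-5)=12376/131072, P(S=-3)=19448/131072, P(S=-1)=24310/131072, P(S=1)=24310/131072, P(S=3)=19448/131072, P(S=5)=12376/131072, P(S=7)=6188/131072, P(S=9)=2380/131072, P(S=11)=680/131072, P(S=13)=136/131072, P(S=15)=17/131072, P(S=17)=1/131072
E[|S_17|] = Σ_m |m|·P(S_17=m) = 437580/131072 = 109395/32768

Answer: 109395/32768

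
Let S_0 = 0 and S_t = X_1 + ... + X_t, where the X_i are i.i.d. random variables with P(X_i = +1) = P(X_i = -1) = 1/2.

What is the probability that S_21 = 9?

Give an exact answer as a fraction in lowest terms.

Answer: 6783/262144

Derivation:
To reach position 9 after 21 steps: need 15 steps of +1 and 6 of -1.
Favorable paths: C(21,15) = 54264
Total paths: 2^21 = 2097152
P = 54264/2097152 = 6783/262144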